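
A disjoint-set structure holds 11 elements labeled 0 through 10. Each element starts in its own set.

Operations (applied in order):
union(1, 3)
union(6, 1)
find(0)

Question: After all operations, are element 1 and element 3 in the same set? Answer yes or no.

Answer: yes

Derivation:
Step 1: union(1, 3) -> merged; set of 1 now {1, 3}
Step 2: union(6, 1) -> merged; set of 6 now {1, 3, 6}
Step 3: find(0) -> no change; set of 0 is {0}
Set of 1: {1, 3, 6}; 3 is a member.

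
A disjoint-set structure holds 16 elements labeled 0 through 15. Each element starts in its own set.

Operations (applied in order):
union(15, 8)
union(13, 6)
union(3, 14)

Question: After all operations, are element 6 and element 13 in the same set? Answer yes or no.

Step 1: union(15, 8) -> merged; set of 15 now {8, 15}
Step 2: union(13, 6) -> merged; set of 13 now {6, 13}
Step 3: union(3, 14) -> merged; set of 3 now {3, 14}
Set of 6: {6, 13}; 13 is a member.

Answer: yes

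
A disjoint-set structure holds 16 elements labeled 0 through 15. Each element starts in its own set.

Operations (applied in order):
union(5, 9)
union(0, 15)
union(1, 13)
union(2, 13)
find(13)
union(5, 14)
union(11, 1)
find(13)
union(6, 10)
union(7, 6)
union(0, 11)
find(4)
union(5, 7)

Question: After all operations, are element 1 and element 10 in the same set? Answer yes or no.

Step 1: union(5, 9) -> merged; set of 5 now {5, 9}
Step 2: union(0, 15) -> merged; set of 0 now {0, 15}
Step 3: union(1, 13) -> merged; set of 1 now {1, 13}
Step 4: union(2, 13) -> merged; set of 2 now {1, 2, 13}
Step 5: find(13) -> no change; set of 13 is {1, 2, 13}
Step 6: union(5, 14) -> merged; set of 5 now {5, 9, 14}
Step 7: union(11, 1) -> merged; set of 11 now {1, 2, 11, 13}
Step 8: find(13) -> no change; set of 13 is {1, 2, 11, 13}
Step 9: union(6, 10) -> merged; set of 6 now {6, 10}
Step 10: union(7, 6) -> merged; set of 7 now {6, 7, 10}
Step 11: union(0, 11) -> merged; set of 0 now {0, 1, 2, 11, 13, 15}
Step 12: find(4) -> no change; set of 4 is {4}
Step 13: union(5, 7) -> merged; set of 5 now {5, 6, 7, 9, 10, 14}
Set of 1: {0, 1, 2, 11, 13, 15}; 10 is not a member.

Answer: no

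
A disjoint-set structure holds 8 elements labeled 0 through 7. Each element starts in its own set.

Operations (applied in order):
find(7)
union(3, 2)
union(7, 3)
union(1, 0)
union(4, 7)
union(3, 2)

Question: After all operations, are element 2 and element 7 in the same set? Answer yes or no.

Answer: yes

Derivation:
Step 1: find(7) -> no change; set of 7 is {7}
Step 2: union(3, 2) -> merged; set of 3 now {2, 3}
Step 3: union(7, 3) -> merged; set of 7 now {2, 3, 7}
Step 4: union(1, 0) -> merged; set of 1 now {0, 1}
Step 5: union(4, 7) -> merged; set of 4 now {2, 3, 4, 7}
Step 6: union(3, 2) -> already same set; set of 3 now {2, 3, 4, 7}
Set of 2: {2, 3, 4, 7}; 7 is a member.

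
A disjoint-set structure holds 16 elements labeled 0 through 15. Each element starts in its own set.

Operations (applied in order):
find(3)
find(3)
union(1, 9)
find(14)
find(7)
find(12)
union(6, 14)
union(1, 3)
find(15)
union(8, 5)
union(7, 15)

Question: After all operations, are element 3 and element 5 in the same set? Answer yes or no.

Step 1: find(3) -> no change; set of 3 is {3}
Step 2: find(3) -> no change; set of 3 is {3}
Step 3: union(1, 9) -> merged; set of 1 now {1, 9}
Step 4: find(14) -> no change; set of 14 is {14}
Step 5: find(7) -> no change; set of 7 is {7}
Step 6: find(12) -> no change; set of 12 is {12}
Step 7: union(6, 14) -> merged; set of 6 now {6, 14}
Step 8: union(1, 3) -> merged; set of 1 now {1, 3, 9}
Step 9: find(15) -> no change; set of 15 is {15}
Step 10: union(8, 5) -> merged; set of 8 now {5, 8}
Step 11: union(7, 15) -> merged; set of 7 now {7, 15}
Set of 3: {1, 3, 9}; 5 is not a member.

Answer: no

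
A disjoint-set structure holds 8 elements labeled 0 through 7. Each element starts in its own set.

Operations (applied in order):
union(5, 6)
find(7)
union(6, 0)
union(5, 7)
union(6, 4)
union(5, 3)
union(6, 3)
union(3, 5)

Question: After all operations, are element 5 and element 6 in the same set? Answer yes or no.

Step 1: union(5, 6) -> merged; set of 5 now {5, 6}
Step 2: find(7) -> no change; set of 7 is {7}
Step 3: union(6, 0) -> merged; set of 6 now {0, 5, 6}
Step 4: union(5, 7) -> merged; set of 5 now {0, 5, 6, 7}
Step 5: union(6, 4) -> merged; set of 6 now {0, 4, 5, 6, 7}
Step 6: union(5, 3) -> merged; set of 5 now {0, 3, 4, 5, 6, 7}
Step 7: union(6, 3) -> already same set; set of 6 now {0, 3, 4, 5, 6, 7}
Step 8: union(3, 5) -> already same set; set of 3 now {0, 3, 4, 5, 6, 7}
Set of 5: {0, 3, 4, 5, 6, 7}; 6 is a member.

Answer: yes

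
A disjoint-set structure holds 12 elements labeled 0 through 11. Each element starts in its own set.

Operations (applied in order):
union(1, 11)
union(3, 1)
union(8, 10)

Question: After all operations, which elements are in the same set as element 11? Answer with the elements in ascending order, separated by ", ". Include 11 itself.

Answer: 1, 3, 11

Derivation:
Step 1: union(1, 11) -> merged; set of 1 now {1, 11}
Step 2: union(3, 1) -> merged; set of 3 now {1, 3, 11}
Step 3: union(8, 10) -> merged; set of 8 now {8, 10}
Component of 11: {1, 3, 11}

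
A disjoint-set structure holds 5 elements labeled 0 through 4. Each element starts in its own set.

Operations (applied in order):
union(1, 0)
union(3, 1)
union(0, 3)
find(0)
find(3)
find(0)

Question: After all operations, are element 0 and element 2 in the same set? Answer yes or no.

Answer: no

Derivation:
Step 1: union(1, 0) -> merged; set of 1 now {0, 1}
Step 2: union(3, 1) -> merged; set of 3 now {0, 1, 3}
Step 3: union(0, 3) -> already same set; set of 0 now {0, 1, 3}
Step 4: find(0) -> no change; set of 0 is {0, 1, 3}
Step 5: find(3) -> no change; set of 3 is {0, 1, 3}
Step 6: find(0) -> no change; set of 0 is {0, 1, 3}
Set of 0: {0, 1, 3}; 2 is not a member.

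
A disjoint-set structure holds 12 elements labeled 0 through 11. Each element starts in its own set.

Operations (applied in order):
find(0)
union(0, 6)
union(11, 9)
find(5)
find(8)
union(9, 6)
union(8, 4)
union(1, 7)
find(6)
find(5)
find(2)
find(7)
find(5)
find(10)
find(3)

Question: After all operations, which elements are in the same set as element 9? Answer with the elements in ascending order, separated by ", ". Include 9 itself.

Step 1: find(0) -> no change; set of 0 is {0}
Step 2: union(0, 6) -> merged; set of 0 now {0, 6}
Step 3: union(11, 9) -> merged; set of 11 now {9, 11}
Step 4: find(5) -> no change; set of 5 is {5}
Step 5: find(8) -> no change; set of 8 is {8}
Step 6: union(9, 6) -> merged; set of 9 now {0, 6, 9, 11}
Step 7: union(8, 4) -> merged; set of 8 now {4, 8}
Step 8: union(1, 7) -> merged; set of 1 now {1, 7}
Step 9: find(6) -> no change; set of 6 is {0, 6, 9, 11}
Step 10: find(5) -> no change; set of 5 is {5}
Step 11: find(2) -> no change; set of 2 is {2}
Step 12: find(7) -> no change; set of 7 is {1, 7}
Step 13: find(5) -> no change; set of 5 is {5}
Step 14: find(10) -> no change; set of 10 is {10}
Step 15: find(3) -> no change; set of 3 is {3}
Component of 9: {0, 6, 9, 11}

Answer: 0, 6, 9, 11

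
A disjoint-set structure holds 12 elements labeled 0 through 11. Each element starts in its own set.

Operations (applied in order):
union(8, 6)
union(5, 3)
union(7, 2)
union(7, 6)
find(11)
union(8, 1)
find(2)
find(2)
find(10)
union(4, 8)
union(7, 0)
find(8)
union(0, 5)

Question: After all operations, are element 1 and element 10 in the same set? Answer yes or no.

Step 1: union(8, 6) -> merged; set of 8 now {6, 8}
Step 2: union(5, 3) -> merged; set of 5 now {3, 5}
Step 3: union(7, 2) -> merged; set of 7 now {2, 7}
Step 4: union(7, 6) -> merged; set of 7 now {2, 6, 7, 8}
Step 5: find(11) -> no change; set of 11 is {11}
Step 6: union(8, 1) -> merged; set of 8 now {1, 2, 6, 7, 8}
Step 7: find(2) -> no change; set of 2 is {1, 2, 6, 7, 8}
Step 8: find(2) -> no change; set of 2 is {1, 2, 6, 7, 8}
Step 9: find(10) -> no change; set of 10 is {10}
Step 10: union(4, 8) -> merged; set of 4 now {1, 2, 4, 6, 7, 8}
Step 11: union(7, 0) -> merged; set of 7 now {0, 1, 2, 4, 6, 7, 8}
Step 12: find(8) -> no change; set of 8 is {0, 1, 2, 4, 6, 7, 8}
Step 13: union(0, 5) -> merged; set of 0 now {0, 1, 2, 3, 4, 5, 6, 7, 8}
Set of 1: {0, 1, 2, 3, 4, 5, 6, 7, 8}; 10 is not a member.

Answer: no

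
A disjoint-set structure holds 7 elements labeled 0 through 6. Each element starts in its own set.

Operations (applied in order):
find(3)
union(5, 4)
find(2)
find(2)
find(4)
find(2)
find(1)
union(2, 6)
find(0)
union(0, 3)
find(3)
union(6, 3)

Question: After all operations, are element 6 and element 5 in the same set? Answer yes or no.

Step 1: find(3) -> no change; set of 3 is {3}
Step 2: union(5, 4) -> merged; set of 5 now {4, 5}
Step 3: find(2) -> no change; set of 2 is {2}
Step 4: find(2) -> no change; set of 2 is {2}
Step 5: find(4) -> no change; set of 4 is {4, 5}
Step 6: find(2) -> no change; set of 2 is {2}
Step 7: find(1) -> no change; set of 1 is {1}
Step 8: union(2, 6) -> merged; set of 2 now {2, 6}
Step 9: find(0) -> no change; set of 0 is {0}
Step 10: union(0, 3) -> merged; set of 0 now {0, 3}
Step 11: find(3) -> no change; set of 3 is {0, 3}
Step 12: union(6, 3) -> merged; set of 6 now {0, 2, 3, 6}
Set of 6: {0, 2, 3, 6}; 5 is not a member.

Answer: no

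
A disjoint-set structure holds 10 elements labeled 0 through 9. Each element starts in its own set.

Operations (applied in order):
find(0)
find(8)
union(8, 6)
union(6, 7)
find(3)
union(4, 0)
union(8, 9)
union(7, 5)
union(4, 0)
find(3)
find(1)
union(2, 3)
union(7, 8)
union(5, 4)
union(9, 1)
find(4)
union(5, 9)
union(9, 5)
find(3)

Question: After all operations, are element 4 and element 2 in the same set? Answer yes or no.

Step 1: find(0) -> no change; set of 0 is {0}
Step 2: find(8) -> no change; set of 8 is {8}
Step 3: union(8, 6) -> merged; set of 8 now {6, 8}
Step 4: union(6, 7) -> merged; set of 6 now {6, 7, 8}
Step 5: find(3) -> no change; set of 3 is {3}
Step 6: union(4, 0) -> merged; set of 4 now {0, 4}
Step 7: union(8, 9) -> merged; set of 8 now {6, 7, 8, 9}
Step 8: union(7, 5) -> merged; set of 7 now {5, 6, 7, 8, 9}
Step 9: union(4, 0) -> already same set; set of 4 now {0, 4}
Step 10: find(3) -> no change; set of 3 is {3}
Step 11: find(1) -> no change; set of 1 is {1}
Step 12: union(2, 3) -> merged; set of 2 now {2, 3}
Step 13: union(7, 8) -> already same set; set of 7 now {5, 6, 7, 8, 9}
Step 14: union(5, 4) -> merged; set of 5 now {0, 4, 5, 6, 7, 8, 9}
Step 15: union(9, 1) -> merged; set of 9 now {0, 1, 4, 5, 6, 7, 8, 9}
Step 16: find(4) -> no change; set of 4 is {0, 1, 4, 5, 6, 7, 8, 9}
Step 17: union(5, 9) -> already same set; set of 5 now {0, 1, 4, 5, 6, 7, 8, 9}
Step 18: union(9, 5) -> already same set; set of 9 now {0, 1, 4, 5, 6, 7, 8, 9}
Step 19: find(3) -> no change; set of 3 is {2, 3}
Set of 4: {0, 1, 4, 5, 6, 7, 8, 9}; 2 is not a member.

Answer: no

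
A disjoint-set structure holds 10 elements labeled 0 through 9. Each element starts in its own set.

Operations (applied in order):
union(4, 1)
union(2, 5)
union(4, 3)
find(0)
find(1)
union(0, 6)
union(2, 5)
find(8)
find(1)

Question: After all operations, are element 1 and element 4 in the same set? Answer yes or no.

Step 1: union(4, 1) -> merged; set of 4 now {1, 4}
Step 2: union(2, 5) -> merged; set of 2 now {2, 5}
Step 3: union(4, 3) -> merged; set of 4 now {1, 3, 4}
Step 4: find(0) -> no change; set of 0 is {0}
Step 5: find(1) -> no change; set of 1 is {1, 3, 4}
Step 6: union(0, 6) -> merged; set of 0 now {0, 6}
Step 7: union(2, 5) -> already same set; set of 2 now {2, 5}
Step 8: find(8) -> no change; set of 8 is {8}
Step 9: find(1) -> no change; set of 1 is {1, 3, 4}
Set of 1: {1, 3, 4}; 4 is a member.

Answer: yes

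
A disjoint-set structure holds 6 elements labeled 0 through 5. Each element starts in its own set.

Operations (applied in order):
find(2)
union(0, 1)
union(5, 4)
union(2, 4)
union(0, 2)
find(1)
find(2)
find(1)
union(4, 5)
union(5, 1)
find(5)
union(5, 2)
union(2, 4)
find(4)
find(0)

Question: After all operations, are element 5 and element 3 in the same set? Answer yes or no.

Answer: no

Derivation:
Step 1: find(2) -> no change; set of 2 is {2}
Step 2: union(0, 1) -> merged; set of 0 now {0, 1}
Step 3: union(5, 4) -> merged; set of 5 now {4, 5}
Step 4: union(2, 4) -> merged; set of 2 now {2, 4, 5}
Step 5: union(0, 2) -> merged; set of 0 now {0, 1, 2, 4, 5}
Step 6: find(1) -> no change; set of 1 is {0, 1, 2, 4, 5}
Step 7: find(2) -> no change; set of 2 is {0, 1, 2, 4, 5}
Step 8: find(1) -> no change; set of 1 is {0, 1, 2, 4, 5}
Step 9: union(4, 5) -> already same set; set of 4 now {0, 1, 2, 4, 5}
Step 10: union(5, 1) -> already same set; set of 5 now {0, 1, 2, 4, 5}
Step 11: find(5) -> no change; set of 5 is {0, 1, 2, 4, 5}
Step 12: union(5, 2) -> already same set; set of 5 now {0, 1, 2, 4, 5}
Step 13: union(2, 4) -> already same set; set of 2 now {0, 1, 2, 4, 5}
Step 14: find(4) -> no change; set of 4 is {0, 1, 2, 4, 5}
Step 15: find(0) -> no change; set of 0 is {0, 1, 2, 4, 5}
Set of 5: {0, 1, 2, 4, 5}; 3 is not a member.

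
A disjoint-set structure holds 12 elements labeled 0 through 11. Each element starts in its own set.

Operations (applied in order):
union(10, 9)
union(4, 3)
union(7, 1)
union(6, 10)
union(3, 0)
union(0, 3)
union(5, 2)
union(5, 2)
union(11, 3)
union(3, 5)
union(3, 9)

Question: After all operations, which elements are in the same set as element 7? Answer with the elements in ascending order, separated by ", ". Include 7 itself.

Step 1: union(10, 9) -> merged; set of 10 now {9, 10}
Step 2: union(4, 3) -> merged; set of 4 now {3, 4}
Step 3: union(7, 1) -> merged; set of 7 now {1, 7}
Step 4: union(6, 10) -> merged; set of 6 now {6, 9, 10}
Step 5: union(3, 0) -> merged; set of 3 now {0, 3, 4}
Step 6: union(0, 3) -> already same set; set of 0 now {0, 3, 4}
Step 7: union(5, 2) -> merged; set of 5 now {2, 5}
Step 8: union(5, 2) -> already same set; set of 5 now {2, 5}
Step 9: union(11, 3) -> merged; set of 11 now {0, 3, 4, 11}
Step 10: union(3, 5) -> merged; set of 3 now {0, 2, 3, 4, 5, 11}
Step 11: union(3, 9) -> merged; set of 3 now {0, 2, 3, 4, 5, 6, 9, 10, 11}
Component of 7: {1, 7}

Answer: 1, 7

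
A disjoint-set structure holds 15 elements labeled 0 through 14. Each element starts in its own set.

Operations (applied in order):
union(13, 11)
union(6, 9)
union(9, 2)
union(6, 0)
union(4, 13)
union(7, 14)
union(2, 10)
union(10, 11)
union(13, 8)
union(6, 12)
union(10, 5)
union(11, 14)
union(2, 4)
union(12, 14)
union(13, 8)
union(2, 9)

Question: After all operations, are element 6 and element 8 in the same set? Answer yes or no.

Step 1: union(13, 11) -> merged; set of 13 now {11, 13}
Step 2: union(6, 9) -> merged; set of 6 now {6, 9}
Step 3: union(9, 2) -> merged; set of 9 now {2, 6, 9}
Step 4: union(6, 0) -> merged; set of 6 now {0, 2, 6, 9}
Step 5: union(4, 13) -> merged; set of 4 now {4, 11, 13}
Step 6: union(7, 14) -> merged; set of 7 now {7, 14}
Step 7: union(2, 10) -> merged; set of 2 now {0, 2, 6, 9, 10}
Step 8: union(10, 11) -> merged; set of 10 now {0, 2, 4, 6, 9, 10, 11, 13}
Step 9: union(13, 8) -> merged; set of 13 now {0, 2, 4, 6, 8, 9, 10, 11, 13}
Step 10: union(6, 12) -> merged; set of 6 now {0, 2, 4, 6, 8, 9, 10, 11, 12, 13}
Step 11: union(10, 5) -> merged; set of 10 now {0, 2, 4, 5, 6, 8, 9, 10, 11, 12, 13}
Step 12: union(11, 14) -> merged; set of 11 now {0, 2, 4, 5, 6, 7, 8, 9, 10, 11, 12, 13, 14}
Step 13: union(2, 4) -> already same set; set of 2 now {0, 2, 4, 5, 6, 7, 8, 9, 10, 11, 12, 13, 14}
Step 14: union(12, 14) -> already same set; set of 12 now {0, 2, 4, 5, 6, 7, 8, 9, 10, 11, 12, 13, 14}
Step 15: union(13, 8) -> already same set; set of 13 now {0, 2, 4, 5, 6, 7, 8, 9, 10, 11, 12, 13, 14}
Step 16: union(2, 9) -> already same set; set of 2 now {0, 2, 4, 5, 6, 7, 8, 9, 10, 11, 12, 13, 14}
Set of 6: {0, 2, 4, 5, 6, 7, 8, 9, 10, 11, 12, 13, 14}; 8 is a member.

Answer: yes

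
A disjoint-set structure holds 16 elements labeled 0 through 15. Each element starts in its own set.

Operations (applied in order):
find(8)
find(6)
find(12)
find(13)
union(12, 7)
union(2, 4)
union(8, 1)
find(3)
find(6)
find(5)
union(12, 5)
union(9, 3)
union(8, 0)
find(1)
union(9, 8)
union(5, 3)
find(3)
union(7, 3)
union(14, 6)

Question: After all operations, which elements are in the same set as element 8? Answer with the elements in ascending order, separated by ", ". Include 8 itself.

Step 1: find(8) -> no change; set of 8 is {8}
Step 2: find(6) -> no change; set of 6 is {6}
Step 3: find(12) -> no change; set of 12 is {12}
Step 4: find(13) -> no change; set of 13 is {13}
Step 5: union(12, 7) -> merged; set of 12 now {7, 12}
Step 6: union(2, 4) -> merged; set of 2 now {2, 4}
Step 7: union(8, 1) -> merged; set of 8 now {1, 8}
Step 8: find(3) -> no change; set of 3 is {3}
Step 9: find(6) -> no change; set of 6 is {6}
Step 10: find(5) -> no change; set of 5 is {5}
Step 11: union(12, 5) -> merged; set of 12 now {5, 7, 12}
Step 12: union(9, 3) -> merged; set of 9 now {3, 9}
Step 13: union(8, 0) -> merged; set of 8 now {0, 1, 8}
Step 14: find(1) -> no change; set of 1 is {0, 1, 8}
Step 15: union(9, 8) -> merged; set of 9 now {0, 1, 3, 8, 9}
Step 16: union(5, 3) -> merged; set of 5 now {0, 1, 3, 5, 7, 8, 9, 12}
Step 17: find(3) -> no change; set of 3 is {0, 1, 3, 5, 7, 8, 9, 12}
Step 18: union(7, 3) -> already same set; set of 7 now {0, 1, 3, 5, 7, 8, 9, 12}
Step 19: union(14, 6) -> merged; set of 14 now {6, 14}
Component of 8: {0, 1, 3, 5, 7, 8, 9, 12}

Answer: 0, 1, 3, 5, 7, 8, 9, 12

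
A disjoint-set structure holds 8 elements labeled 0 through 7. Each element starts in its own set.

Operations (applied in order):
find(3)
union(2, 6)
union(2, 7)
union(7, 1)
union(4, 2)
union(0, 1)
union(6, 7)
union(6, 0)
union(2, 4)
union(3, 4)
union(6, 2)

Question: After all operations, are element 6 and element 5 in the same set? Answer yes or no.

Answer: no

Derivation:
Step 1: find(3) -> no change; set of 3 is {3}
Step 2: union(2, 6) -> merged; set of 2 now {2, 6}
Step 3: union(2, 7) -> merged; set of 2 now {2, 6, 7}
Step 4: union(7, 1) -> merged; set of 7 now {1, 2, 6, 7}
Step 5: union(4, 2) -> merged; set of 4 now {1, 2, 4, 6, 7}
Step 6: union(0, 1) -> merged; set of 0 now {0, 1, 2, 4, 6, 7}
Step 7: union(6, 7) -> already same set; set of 6 now {0, 1, 2, 4, 6, 7}
Step 8: union(6, 0) -> already same set; set of 6 now {0, 1, 2, 4, 6, 7}
Step 9: union(2, 4) -> already same set; set of 2 now {0, 1, 2, 4, 6, 7}
Step 10: union(3, 4) -> merged; set of 3 now {0, 1, 2, 3, 4, 6, 7}
Step 11: union(6, 2) -> already same set; set of 6 now {0, 1, 2, 3, 4, 6, 7}
Set of 6: {0, 1, 2, 3, 4, 6, 7}; 5 is not a member.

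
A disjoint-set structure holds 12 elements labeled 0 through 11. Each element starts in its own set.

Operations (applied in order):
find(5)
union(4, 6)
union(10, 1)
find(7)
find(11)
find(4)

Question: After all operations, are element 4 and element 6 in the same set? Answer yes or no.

Step 1: find(5) -> no change; set of 5 is {5}
Step 2: union(4, 6) -> merged; set of 4 now {4, 6}
Step 3: union(10, 1) -> merged; set of 10 now {1, 10}
Step 4: find(7) -> no change; set of 7 is {7}
Step 5: find(11) -> no change; set of 11 is {11}
Step 6: find(4) -> no change; set of 4 is {4, 6}
Set of 4: {4, 6}; 6 is a member.

Answer: yes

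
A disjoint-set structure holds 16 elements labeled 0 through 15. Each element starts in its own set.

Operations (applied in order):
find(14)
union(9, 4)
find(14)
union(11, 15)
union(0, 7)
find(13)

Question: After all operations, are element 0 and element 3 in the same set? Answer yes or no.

Step 1: find(14) -> no change; set of 14 is {14}
Step 2: union(9, 4) -> merged; set of 9 now {4, 9}
Step 3: find(14) -> no change; set of 14 is {14}
Step 4: union(11, 15) -> merged; set of 11 now {11, 15}
Step 5: union(0, 7) -> merged; set of 0 now {0, 7}
Step 6: find(13) -> no change; set of 13 is {13}
Set of 0: {0, 7}; 3 is not a member.

Answer: no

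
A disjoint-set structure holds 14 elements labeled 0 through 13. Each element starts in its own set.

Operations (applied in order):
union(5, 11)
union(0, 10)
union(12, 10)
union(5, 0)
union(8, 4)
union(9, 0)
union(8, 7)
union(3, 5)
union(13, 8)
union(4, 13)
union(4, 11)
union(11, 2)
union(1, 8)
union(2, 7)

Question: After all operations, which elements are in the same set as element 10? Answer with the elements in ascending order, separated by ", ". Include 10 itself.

Step 1: union(5, 11) -> merged; set of 5 now {5, 11}
Step 2: union(0, 10) -> merged; set of 0 now {0, 10}
Step 3: union(12, 10) -> merged; set of 12 now {0, 10, 12}
Step 4: union(5, 0) -> merged; set of 5 now {0, 5, 10, 11, 12}
Step 5: union(8, 4) -> merged; set of 8 now {4, 8}
Step 6: union(9, 0) -> merged; set of 9 now {0, 5, 9, 10, 11, 12}
Step 7: union(8, 7) -> merged; set of 8 now {4, 7, 8}
Step 8: union(3, 5) -> merged; set of 3 now {0, 3, 5, 9, 10, 11, 12}
Step 9: union(13, 8) -> merged; set of 13 now {4, 7, 8, 13}
Step 10: union(4, 13) -> already same set; set of 4 now {4, 7, 8, 13}
Step 11: union(4, 11) -> merged; set of 4 now {0, 3, 4, 5, 7, 8, 9, 10, 11, 12, 13}
Step 12: union(11, 2) -> merged; set of 11 now {0, 2, 3, 4, 5, 7, 8, 9, 10, 11, 12, 13}
Step 13: union(1, 8) -> merged; set of 1 now {0, 1, 2, 3, 4, 5, 7, 8, 9, 10, 11, 12, 13}
Step 14: union(2, 7) -> already same set; set of 2 now {0, 1, 2, 3, 4, 5, 7, 8, 9, 10, 11, 12, 13}
Component of 10: {0, 1, 2, 3, 4, 5, 7, 8, 9, 10, 11, 12, 13}

Answer: 0, 1, 2, 3, 4, 5, 7, 8, 9, 10, 11, 12, 13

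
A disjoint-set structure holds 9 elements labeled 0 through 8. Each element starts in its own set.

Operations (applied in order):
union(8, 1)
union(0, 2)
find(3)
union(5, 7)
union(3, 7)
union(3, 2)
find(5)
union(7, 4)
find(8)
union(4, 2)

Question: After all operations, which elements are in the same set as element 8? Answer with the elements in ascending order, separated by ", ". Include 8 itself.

Step 1: union(8, 1) -> merged; set of 8 now {1, 8}
Step 2: union(0, 2) -> merged; set of 0 now {0, 2}
Step 3: find(3) -> no change; set of 3 is {3}
Step 4: union(5, 7) -> merged; set of 5 now {5, 7}
Step 5: union(3, 7) -> merged; set of 3 now {3, 5, 7}
Step 6: union(3, 2) -> merged; set of 3 now {0, 2, 3, 5, 7}
Step 7: find(5) -> no change; set of 5 is {0, 2, 3, 5, 7}
Step 8: union(7, 4) -> merged; set of 7 now {0, 2, 3, 4, 5, 7}
Step 9: find(8) -> no change; set of 8 is {1, 8}
Step 10: union(4, 2) -> already same set; set of 4 now {0, 2, 3, 4, 5, 7}
Component of 8: {1, 8}

Answer: 1, 8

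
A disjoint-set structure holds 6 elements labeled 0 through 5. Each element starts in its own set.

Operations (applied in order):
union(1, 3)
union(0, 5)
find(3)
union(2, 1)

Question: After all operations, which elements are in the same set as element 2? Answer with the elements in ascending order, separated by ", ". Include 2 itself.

Answer: 1, 2, 3

Derivation:
Step 1: union(1, 3) -> merged; set of 1 now {1, 3}
Step 2: union(0, 5) -> merged; set of 0 now {0, 5}
Step 3: find(3) -> no change; set of 3 is {1, 3}
Step 4: union(2, 1) -> merged; set of 2 now {1, 2, 3}
Component of 2: {1, 2, 3}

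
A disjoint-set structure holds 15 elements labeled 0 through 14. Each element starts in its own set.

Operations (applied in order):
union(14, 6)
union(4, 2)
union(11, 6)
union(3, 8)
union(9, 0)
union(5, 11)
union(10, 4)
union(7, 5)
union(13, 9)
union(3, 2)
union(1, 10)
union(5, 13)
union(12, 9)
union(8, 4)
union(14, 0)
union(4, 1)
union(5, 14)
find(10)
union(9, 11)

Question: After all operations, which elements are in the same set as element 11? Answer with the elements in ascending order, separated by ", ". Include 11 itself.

Answer: 0, 5, 6, 7, 9, 11, 12, 13, 14

Derivation:
Step 1: union(14, 6) -> merged; set of 14 now {6, 14}
Step 2: union(4, 2) -> merged; set of 4 now {2, 4}
Step 3: union(11, 6) -> merged; set of 11 now {6, 11, 14}
Step 4: union(3, 8) -> merged; set of 3 now {3, 8}
Step 5: union(9, 0) -> merged; set of 9 now {0, 9}
Step 6: union(5, 11) -> merged; set of 5 now {5, 6, 11, 14}
Step 7: union(10, 4) -> merged; set of 10 now {2, 4, 10}
Step 8: union(7, 5) -> merged; set of 7 now {5, 6, 7, 11, 14}
Step 9: union(13, 9) -> merged; set of 13 now {0, 9, 13}
Step 10: union(3, 2) -> merged; set of 3 now {2, 3, 4, 8, 10}
Step 11: union(1, 10) -> merged; set of 1 now {1, 2, 3, 4, 8, 10}
Step 12: union(5, 13) -> merged; set of 5 now {0, 5, 6, 7, 9, 11, 13, 14}
Step 13: union(12, 9) -> merged; set of 12 now {0, 5, 6, 7, 9, 11, 12, 13, 14}
Step 14: union(8, 4) -> already same set; set of 8 now {1, 2, 3, 4, 8, 10}
Step 15: union(14, 0) -> already same set; set of 14 now {0, 5, 6, 7, 9, 11, 12, 13, 14}
Step 16: union(4, 1) -> already same set; set of 4 now {1, 2, 3, 4, 8, 10}
Step 17: union(5, 14) -> already same set; set of 5 now {0, 5, 6, 7, 9, 11, 12, 13, 14}
Step 18: find(10) -> no change; set of 10 is {1, 2, 3, 4, 8, 10}
Step 19: union(9, 11) -> already same set; set of 9 now {0, 5, 6, 7, 9, 11, 12, 13, 14}
Component of 11: {0, 5, 6, 7, 9, 11, 12, 13, 14}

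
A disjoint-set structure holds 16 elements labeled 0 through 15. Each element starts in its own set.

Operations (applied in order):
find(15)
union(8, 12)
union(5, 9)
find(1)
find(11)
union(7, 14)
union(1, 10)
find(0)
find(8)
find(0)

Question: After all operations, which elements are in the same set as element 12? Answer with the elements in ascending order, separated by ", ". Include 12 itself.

Answer: 8, 12

Derivation:
Step 1: find(15) -> no change; set of 15 is {15}
Step 2: union(8, 12) -> merged; set of 8 now {8, 12}
Step 3: union(5, 9) -> merged; set of 5 now {5, 9}
Step 4: find(1) -> no change; set of 1 is {1}
Step 5: find(11) -> no change; set of 11 is {11}
Step 6: union(7, 14) -> merged; set of 7 now {7, 14}
Step 7: union(1, 10) -> merged; set of 1 now {1, 10}
Step 8: find(0) -> no change; set of 0 is {0}
Step 9: find(8) -> no change; set of 8 is {8, 12}
Step 10: find(0) -> no change; set of 0 is {0}
Component of 12: {8, 12}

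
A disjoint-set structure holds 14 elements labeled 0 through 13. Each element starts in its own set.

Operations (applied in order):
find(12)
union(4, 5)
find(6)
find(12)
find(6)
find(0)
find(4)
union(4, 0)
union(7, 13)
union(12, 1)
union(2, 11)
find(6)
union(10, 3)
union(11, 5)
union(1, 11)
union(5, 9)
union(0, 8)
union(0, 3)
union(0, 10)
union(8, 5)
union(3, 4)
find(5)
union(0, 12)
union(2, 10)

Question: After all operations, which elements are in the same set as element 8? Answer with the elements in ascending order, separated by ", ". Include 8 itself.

Step 1: find(12) -> no change; set of 12 is {12}
Step 2: union(4, 5) -> merged; set of 4 now {4, 5}
Step 3: find(6) -> no change; set of 6 is {6}
Step 4: find(12) -> no change; set of 12 is {12}
Step 5: find(6) -> no change; set of 6 is {6}
Step 6: find(0) -> no change; set of 0 is {0}
Step 7: find(4) -> no change; set of 4 is {4, 5}
Step 8: union(4, 0) -> merged; set of 4 now {0, 4, 5}
Step 9: union(7, 13) -> merged; set of 7 now {7, 13}
Step 10: union(12, 1) -> merged; set of 12 now {1, 12}
Step 11: union(2, 11) -> merged; set of 2 now {2, 11}
Step 12: find(6) -> no change; set of 6 is {6}
Step 13: union(10, 3) -> merged; set of 10 now {3, 10}
Step 14: union(11, 5) -> merged; set of 11 now {0, 2, 4, 5, 11}
Step 15: union(1, 11) -> merged; set of 1 now {0, 1, 2, 4, 5, 11, 12}
Step 16: union(5, 9) -> merged; set of 5 now {0, 1, 2, 4, 5, 9, 11, 12}
Step 17: union(0, 8) -> merged; set of 0 now {0, 1, 2, 4, 5, 8, 9, 11, 12}
Step 18: union(0, 3) -> merged; set of 0 now {0, 1, 2, 3, 4, 5, 8, 9, 10, 11, 12}
Step 19: union(0, 10) -> already same set; set of 0 now {0, 1, 2, 3, 4, 5, 8, 9, 10, 11, 12}
Step 20: union(8, 5) -> already same set; set of 8 now {0, 1, 2, 3, 4, 5, 8, 9, 10, 11, 12}
Step 21: union(3, 4) -> already same set; set of 3 now {0, 1, 2, 3, 4, 5, 8, 9, 10, 11, 12}
Step 22: find(5) -> no change; set of 5 is {0, 1, 2, 3, 4, 5, 8, 9, 10, 11, 12}
Step 23: union(0, 12) -> already same set; set of 0 now {0, 1, 2, 3, 4, 5, 8, 9, 10, 11, 12}
Step 24: union(2, 10) -> already same set; set of 2 now {0, 1, 2, 3, 4, 5, 8, 9, 10, 11, 12}
Component of 8: {0, 1, 2, 3, 4, 5, 8, 9, 10, 11, 12}

Answer: 0, 1, 2, 3, 4, 5, 8, 9, 10, 11, 12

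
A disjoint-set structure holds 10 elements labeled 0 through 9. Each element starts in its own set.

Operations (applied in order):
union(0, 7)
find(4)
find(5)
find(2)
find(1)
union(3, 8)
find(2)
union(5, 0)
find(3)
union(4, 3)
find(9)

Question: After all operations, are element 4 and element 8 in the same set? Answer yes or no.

Step 1: union(0, 7) -> merged; set of 0 now {0, 7}
Step 2: find(4) -> no change; set of 4 is {4}
Step 3: find(5) -> no change; set of 5 is {5}
Step 4: find(2) -> no change; set of 2 is {2}
Step 5: find(1) -> no change; set of 1 is {1}
Step 6: union(3, 8) -> merged; set of 3 now {3, 8}
Step 7: find(2) -> no change; set of 2 is {2}
Step 8: union(5, 0) -> merged; set of 5 now {0, 5, 7}
Step 9: find(3) -> no change; set of 3 is {3, 8}
Step 10: union(4, 3) -> merged; set of 4 now {3, 4, 8}
Step 11: find(9) -> no change; set of 9 is {9}
Set of 4: {3, 4, 8}; 8 is a member.

Answer: yes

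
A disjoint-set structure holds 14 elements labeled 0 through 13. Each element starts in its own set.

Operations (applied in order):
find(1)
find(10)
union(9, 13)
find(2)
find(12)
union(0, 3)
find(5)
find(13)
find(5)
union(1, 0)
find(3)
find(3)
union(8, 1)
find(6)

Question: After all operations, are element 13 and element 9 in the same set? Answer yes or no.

Answer: yes

Derivation:
Step 1: find(1) -> no change; set of 1 is {1}
Step 2: find(10) -> no change; set of 10 is {10}
Step 3: union(9, 13) -> merged; set of 9 now {9, 13}
Step 4: find(2) -> no change; set of 2 is {2}
Step 5: find(12) -> no change; set of 12 is {12}
Step 6: union(0, 3) -> merged; set of 0 now {0, 3}
Step 7: find(5) -> no change; set of 5 is {5}
Step 8: find(13) -> no change; set of 13 is {9, 13}
Step 9: find(5) -> no change; set of 5 is {5}
Step 10: union(1, 0) -> merged; set of 1 now {0, 1, 3}
Step 11: find(3) -> no change; set of 3 is {0, 1, 3}
Step 12: find(3) -> no change; set of 3 is {0, 1, 3}
Step 13: union(8, 1) -> merged; set of 8 now {0, 1, 3, 8}
Step 14: find(6) -> no change; set of 6 is {6}
Set of 13: {9, 13}; 9 is a member.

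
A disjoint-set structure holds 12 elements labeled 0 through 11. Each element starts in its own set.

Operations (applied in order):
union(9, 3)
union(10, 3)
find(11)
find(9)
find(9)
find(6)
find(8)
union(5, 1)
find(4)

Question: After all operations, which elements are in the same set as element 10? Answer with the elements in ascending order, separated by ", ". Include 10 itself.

Step 1: union(9, 3) -> merged; set of 9 now {3, 9}
Step 2: union(10, 3) -> merged; set of 10 now {3, 9, 10}
Step 3: find(11) -> no change; set of 11 is {11}
Step 4: find(9) -> no change; set of 9 is {3, 9, 10}
Step 5: find(9) -> no change; set of 9 is {3, 9, 10}
Step 6: find(6) -> no change; set of 6 is {6}
Step 7: find(8) -> no change; set of 8 is {8}
Step 8: union(5, 1) -> merged; set of 5 now {1, 5}
Step 9: find(4) -> no change; set of 4 is {4}
Component of 10: {3, 9, 10}

Answer: 3, 9, 10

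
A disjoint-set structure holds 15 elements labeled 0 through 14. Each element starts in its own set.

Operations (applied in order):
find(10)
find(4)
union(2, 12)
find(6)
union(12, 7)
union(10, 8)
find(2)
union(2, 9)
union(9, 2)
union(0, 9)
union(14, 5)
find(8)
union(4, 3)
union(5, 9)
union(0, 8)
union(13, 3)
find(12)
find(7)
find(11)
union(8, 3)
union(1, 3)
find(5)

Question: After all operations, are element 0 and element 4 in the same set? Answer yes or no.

Answer: yes

Derivation:
Step 1: find(10) -> no change; set of 10 is {10}
Step 2: find(4) -> no change; set of 4 is {4}
Step 3: union(2, 12) -> merged; set of 2 now {2, 12}
Step 4: find(6) -> no change; set of 6 is {6}
Step 5: union(12, 7) -> merged; set of 12 now {2, 7, 12}
Step 6: union(10, 8) -> merged; set of 10 now {8, 10}
Step 7: find(2) -> no change; set of 2 is {2, 7, 12}
Step 8: union(2, 9) -> merged; set of 2 now {2, 7, 9, 12}
Step 9: union(9, 2) -> already same set; set of 9 now {2, 7, 9, 12}
Step 10: union(0, 9) -> merged; set of 0 now {0, 2, 7, 9, 12}
Step 11: union(14, 5) -> merged; set of 14 now {5, 14}
Step 12: find(8) -> no change; set of 8 is {8, 10}
Step 13: union(4, 3) -> merged; set of 4 now {3, 4}
Step 14: union(5, 9) -> merged; set of 5 now {0, 2, 5, 7, 9, 12, 14}
Step 15: union(0, 8) -> merged; set of 0 now {0, 2, 5, 7, 8, 9, 10, 12, 14}
Step 16: union(13, 3) -> merged; set of 13 now {3, 4, 13}
Step 17: find(12) -> no change; set of 12 is {0, 2, 5, 7, 8, 9, 10, 12, 14}
Step 18: find(7) -> no change; set of 7 is {0, 2, 5, 7, 8, 9, 10, 12, 14}
Step 19: find(11) -> no change; set of 11 is {11}
Step 20: union(8, 3) -> merged; set of 8 now {0, 2, 3, 4, 5, 7, 8, 9, 10, 12, 13, 14}
Step 21: union(1, 3) -> merged; set of 1 now {0, 1, 2, 3, 4, 5, 7, 8, 9, 10, 12, 13, 14}
Step 22: find(5) -> no change; set of 5 is {0, 1, 2, 3, 4, 5, 7, 8, 9, 10, 12, 13, 14}
Set of 0: {0, 1, 2, 3, 4, 5, 7, 8, 9, 10, 12, 13, 14}; 4 is a member.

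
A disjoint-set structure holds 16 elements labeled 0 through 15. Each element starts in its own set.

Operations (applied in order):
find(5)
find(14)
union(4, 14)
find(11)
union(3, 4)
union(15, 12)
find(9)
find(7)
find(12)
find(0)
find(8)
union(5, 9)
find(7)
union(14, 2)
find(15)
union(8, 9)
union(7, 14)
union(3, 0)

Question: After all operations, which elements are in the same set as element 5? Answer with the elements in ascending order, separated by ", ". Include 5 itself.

Step 1: find(5) -> no change; set of 5 is {5}
Step 2: find(14) -> no change; set of 14 is {14}
Step 3: union(4, 14) -> merged; set of 4 now {4, 14}
Step 4: find(11) -> no change; set of 11 is {11}
Step 5: union(3, 4) -> merged; set of 3 now {3, 4, 14}
Step 6: union(15, 12) -> merged; set of 15 now {12, 15}
Step 7: find(9) -> no change; set of 9 is {9}
Step 8: find(7) -> no change; set of 7 is {7}
Step 9: find(12) -> no change; set of 12 is {12, 15}
Step 10: find(0) -> no change; set of 0 is {0}
Step 11: find(8) -> no change; set of 8 is {8}
Step 12: union(5, 9) -> merged; set of 5 now {5, 9}
Step 13: find(7) -> no change; set of 7 is {7}
Step 14: union(14, 2) -> merged; set of 14 now {2, 3, 4, 14}
Step 15: find(15) -> no change; set of 15 is {12, 15}
Step 16: union(8, 9) -> merged; set of 8 now {5, 8, 9}
Step 17: union(7, 14) -> merged; set of 7 now {2, 3, 4, 7, 14}
Step 18: union(3, 0) -> merged; set of 3 now {0, 2, 3, 4, 7, 14}
Component of 5: {5, 8, 9}

Answer: 5, 8, 9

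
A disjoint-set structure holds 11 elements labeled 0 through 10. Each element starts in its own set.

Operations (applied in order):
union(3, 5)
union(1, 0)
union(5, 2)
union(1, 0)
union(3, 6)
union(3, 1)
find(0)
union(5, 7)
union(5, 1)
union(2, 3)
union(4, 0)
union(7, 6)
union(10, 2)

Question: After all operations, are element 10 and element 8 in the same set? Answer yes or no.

Answer: no

Derivation:
Step 1: union(3, 5) -> merged; set of 3 now {3, 5}
Step 2: union(1, 0) -> merged; set of 1 now {0, 1}
Step 3: union(5, 2) -> merged; set of 5 now {2, 3, 5}
Step 4: union(1, 0) -> already same set; set of 1 now {0, 1}
Step 5: union(3, 6) -> merged; set of 3 now {2, 3, 5, 6}
Step 6: union(3, 1) -> merged; set of 3 now {0, 1, 2, 3, 5, 6}
Step 7: find(0) -> no change; set of 0 is {0, 1, 2, 3, 5, 6}
Step 8: union(5, 7) -> merged; set of 5 now {0, 1, 2, 3, 5, 6, 7}
Step 9: union(5, 1) -> already same set; set of 5 now {0, 1, 2, 3, 5, 6, 7}
Step 10: union(2, 3) -> already same set; set of 2 now {0, 1, 2, 3, 5, 6, 7}
Step 11: union(4, 0) -> merged; set of 4 now {0, 1, 2, 3, 4, 5, 6, 7}
Step 12: union(7, 6) -> already same set; set of 7 now {0, 1, 2, 3, 4, 5, 6, 7}
Step 13: union(10, 2) -> merged; set of 10 now {0, 1, 2, 3, 4, 5, 6, 7, 10}
Set of 10: {0, 1, 2, 3, 4, 5, 6, 7, 10}; 8 is not a member.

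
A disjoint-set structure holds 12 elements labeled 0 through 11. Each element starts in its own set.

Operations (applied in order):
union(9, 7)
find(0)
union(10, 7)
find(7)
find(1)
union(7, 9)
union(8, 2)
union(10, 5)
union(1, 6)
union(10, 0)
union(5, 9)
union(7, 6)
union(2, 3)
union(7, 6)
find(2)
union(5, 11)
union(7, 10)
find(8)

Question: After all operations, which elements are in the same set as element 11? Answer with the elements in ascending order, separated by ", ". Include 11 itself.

Step 1: union(9, 7) -> merged; set of 9 now {7, 9}
Step 2: find(0) -> no change; set of 0 is {0}
Step 3: union(10, 7) -> merged; set of 10 now {7, 9, 10}
Step 4: find(7) -> no change; set of 7 is {7, 9, 10}
Step 5: find(1) -> no change; set of 1 is {1}
Step 6: union(7, 9) -> already same set; set of 7 now {7, 9, 10}
Step 7: union(8, 2) -> merged; set of 8 now {2, 8}
Step 8: union(10, 5) -> merged; set of 10 now {5, 7, 9, 10}
Step 9: union(1, 6) -> merged; set of 1 now {1, 6}
Step 10: union(10, 0) -> merged; set of 10 now {0, 5, 7, 9, 10}
Step 11: union(5, 9) -> already same set; set of 5 now {0, 5, 7, 9, 10}
Step 12: union(7, 6) -> merged; set of 7 now {0, 1, 5, 6, 7, 9, 10}
Step 13: union(2, 3) -> merged; set of 2 now {2, 3, 8}
Step 14: union(7, 6) -> already same set; set of 7 now {0, 1, 5, 6, 7, 9, 10}
Step 15: find(2) -> no change; set of 2 is {2, 3, 8}
Step 16: union(5, 11) -> merged; set of 5 now {0, 1, 5, 6, 7, 9, 10, 11}
Step 17: union(7, 10) -> already same set; set of 7 now {0, 1, 5, 6, 7, 9, 10, 11}
Step 18: find(8) -> no change; set of 8 is {2, 3, 8}
Component of 11: {0, 1, 5, 6, 7, 9, 10, 11}

Answer: 0, 1, 5, 6, 7, 9, 10, 11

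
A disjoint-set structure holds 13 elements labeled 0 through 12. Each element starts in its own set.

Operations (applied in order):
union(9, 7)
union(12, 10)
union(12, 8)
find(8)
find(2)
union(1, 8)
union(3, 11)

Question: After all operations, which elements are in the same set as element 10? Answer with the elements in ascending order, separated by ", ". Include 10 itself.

Step 1: union(9, 7) -> merged; set of 9 now {7, 9}
Step 2: union(12, 10) -> merged; set of 12 now {10, 12}
Step 3: union(12, 8) -> merged; set of 12 now {8, 10, 12}
Step 4: find(8) -> no change; set of 8 is {8, 10, 12}
Step 5: find(2) -> no change; set of 2 is {2}
Step 6: union(1, 8) -> merged; set of 1 now {1, 8, 10, 12}
Step 7: union(3, 11) -> merged; set of 3 now {3, 11}
Component of 10: {1, 8, 10, 12}

Answer: 1, 8, 10, 12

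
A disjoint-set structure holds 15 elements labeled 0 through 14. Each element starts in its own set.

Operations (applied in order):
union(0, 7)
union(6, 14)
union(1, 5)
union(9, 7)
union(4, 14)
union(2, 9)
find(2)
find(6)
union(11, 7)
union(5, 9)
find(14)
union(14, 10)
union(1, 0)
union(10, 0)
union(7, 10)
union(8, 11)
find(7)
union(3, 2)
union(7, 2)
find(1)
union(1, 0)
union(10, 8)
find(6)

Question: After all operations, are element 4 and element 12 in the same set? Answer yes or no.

Answer: no

Derivation:
Step 1: union(0, 7) -> merged; set of 0 now {0, 7}
Step 2: union(6, 14) -> merged; set of 6 now {6, 14}
Step 3: union(1, 5) -> merged; set of 1 now {1, 5}
Step 4: union(9, 7) -> merged; set of 9 now {0, 7, 9}
Step 5: union(4, 14) -> merged; set of 4 now {4, 6, 14}
Step 6: union(2, 9) -> merged; set of 2 now {0, 2, 7, 9}
Step 7: find(2) -> no change; set of 2 is {0, 2, 7, 9}
Step 8: find(6) -> no change; set of 6 is {4, 6, 14}
Step 9: union(11, 7) -> merged; set of 11 now {0, 2, 7, 9, 11}
Step 10: union(5, 9) -> merged; set of 5 now {0, 1, 2, 5, 7, 9, 11}
Step 11: find(14) -> no change; set of 14 is {4, 6, 14}
Step 12: union(14, 10) -> merged; set of 14 now {4, 6, 10, 14}
Step 13: union(1, 0) -> already same set; set of 1 now {0, 1, 2, 5, 7, 9, 11}
Step 14: union(10, 0) -> merged; set of 10 now {0, 1, 2, 4, 5, 6, 7, 9, 10, 11, 14}
Step 15: union(7, 10) -> already same set; set of 7 now {0, 1, 2, 4, 5, 6, 7, 9, 10, 11, 14}
Step 16: union(8, 11) -> merged; set of 8 now {0, 1, 2, 4, 5, 6, 7, 8, 9, 10, 11, 14}
Step 17: find(7) -> no change; set of 7 is {0, 1, 2, 4, 5, 6, 7, 8, 9, 10, 11, 14}
Step 18: union(3, 2) -> merged; set of 3 now {0, 1, 2, 3, 4, 5, 6, 7, 8, 9, 10, 11, 14}
Step 19: union(7, 2) -> already same set; set of 7 now {0, 1, 2, 3, 4, 5, 6, 7, 8, 9, 10, 11, 14}
Step 20: find(1) -> no change; set of 1 is {0, 1, 2, 3, 4, 5, 6, 7, 8, 9, 10, 11, 14}
Step 21: union(1, 0) -> already same set; set of 1 now {0, 1, 2, 3, 4, 5, 6, 7, 8, 9, 10, 11, 14}
Step 22: union(10, 8) -> already same set; set of 10 now {0, 1, 2, 3, 4, 5, 6, 7, 8, 9, 10, 11, 14}
Step 23: find(6) -> no change; set of 6 is {0, 1, 2, 3, 4, 5, 6, 7, 8, 9, 10, 11, 14}
Set of 4: {0, 1, 2, 3, 4, 5, 6, 7, 8, 9, 10, 11, 14}; 12 is not a member.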